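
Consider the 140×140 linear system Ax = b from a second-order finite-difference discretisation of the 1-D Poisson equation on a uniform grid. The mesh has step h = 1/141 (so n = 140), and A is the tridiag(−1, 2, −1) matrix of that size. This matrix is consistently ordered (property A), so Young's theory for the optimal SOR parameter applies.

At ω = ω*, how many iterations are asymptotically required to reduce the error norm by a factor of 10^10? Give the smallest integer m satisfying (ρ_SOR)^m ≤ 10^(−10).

m = 517

With n=140, ρ(Jacobi) = cos(π/141) = 0.9997518.
√(1−ρ_J²) simplifies to sin(π/141) = 0.0222790.
Then 2/(1+√(1−ρ_J²)) = 2/(1+0.0222790); ω* = 2/1.0222790 = 1.9564131.
[ρ_SOR] ω* − 1 = 0.9564131.
(0.9564131)^m ≤ 10^{−10}  ⇒  m·ln(0.9564131) ≤ −10·ln10  ⇒  m ≥ 516.678  ⇒  m = 517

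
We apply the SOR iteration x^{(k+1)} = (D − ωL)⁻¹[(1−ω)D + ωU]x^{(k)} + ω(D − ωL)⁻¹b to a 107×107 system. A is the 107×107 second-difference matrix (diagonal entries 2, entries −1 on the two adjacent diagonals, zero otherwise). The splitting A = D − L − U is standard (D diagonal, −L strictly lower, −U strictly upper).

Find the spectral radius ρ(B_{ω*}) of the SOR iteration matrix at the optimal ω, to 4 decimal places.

ρ_SOR = 0.9435

ρ_J = max_k |cos(kπ/108)| = cos(π/108) = 0.9996
root = sin(π/108) = 0.02908  (since 1−cos² = sin²).
Then 2/(1+√(1−ρ_J²)) = 2/(1+0.02908); ω* = 2/1.02908 = 1.9435.
ρ_SOR = ω* − 1 = 1.9435 − 1 = 0.9435.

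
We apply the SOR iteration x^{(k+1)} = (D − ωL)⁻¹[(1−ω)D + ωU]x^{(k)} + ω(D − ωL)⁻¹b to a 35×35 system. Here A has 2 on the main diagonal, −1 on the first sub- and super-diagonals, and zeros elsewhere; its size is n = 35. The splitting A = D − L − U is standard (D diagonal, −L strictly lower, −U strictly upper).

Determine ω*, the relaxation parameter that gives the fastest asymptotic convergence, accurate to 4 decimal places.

spectrum of D⁻¹(L+U) = {cos(kπ/36) : 1≤k≤35}; ρ_J = cos(π/36) = 0.9962.
√(1−ρ_J²) = |sin(π/36)| = 0.08716
ω* = 2/(1+0.08716) = 1.8397
ρ_SOR = ω* − 1 ≈ 0.8397.

ω* = 1.8397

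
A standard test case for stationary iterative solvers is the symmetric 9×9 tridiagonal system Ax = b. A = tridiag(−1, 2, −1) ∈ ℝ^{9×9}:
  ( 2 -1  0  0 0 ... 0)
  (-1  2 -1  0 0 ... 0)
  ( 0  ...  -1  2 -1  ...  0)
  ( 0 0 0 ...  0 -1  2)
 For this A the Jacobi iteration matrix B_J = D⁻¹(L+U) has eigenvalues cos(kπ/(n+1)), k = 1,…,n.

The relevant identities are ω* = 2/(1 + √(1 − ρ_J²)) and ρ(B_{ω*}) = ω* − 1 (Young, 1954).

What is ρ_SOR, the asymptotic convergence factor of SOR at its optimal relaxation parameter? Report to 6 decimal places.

ρ_SOR = 0.527864

With n=9, ρ(Jacobi) = cos(π/10) = 0.951057.
√(1−ρ_J²) simplifies to sin(π/10) = 0.3090170.
[ω*] 2 ÷ (1 + 0.3090170) = 2 ÷ 1.3090170 = 1.527864.
Hence ρ(B_{ω*}) = 1.527864 − 1 = 0.527864.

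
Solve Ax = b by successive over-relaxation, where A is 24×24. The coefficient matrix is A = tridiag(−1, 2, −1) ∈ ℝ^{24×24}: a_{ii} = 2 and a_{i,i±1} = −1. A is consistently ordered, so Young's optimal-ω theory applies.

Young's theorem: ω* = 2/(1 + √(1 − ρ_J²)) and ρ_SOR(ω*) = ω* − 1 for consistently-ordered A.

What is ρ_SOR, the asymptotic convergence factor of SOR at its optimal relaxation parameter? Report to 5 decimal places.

B_J for the 24×24 system has eigenvalues cos(kπ/25); ρ_J = cos(π/25) = 0.99211.
1 − cos²(π/25) = sin²(π/25) ⇒ √(1−ρ_J²) = sin(π/25) = 0.125333.
Then 2/(1+√(1−ρ_J²)) = 2/(1+0.125333); ω* = 2/1.125333 = 1.77725.
At ω = 1.77725 every |λ(B_ω)| = ω−1, so ρ_SOR = 0.77725.

ρ_SOR = 0.77725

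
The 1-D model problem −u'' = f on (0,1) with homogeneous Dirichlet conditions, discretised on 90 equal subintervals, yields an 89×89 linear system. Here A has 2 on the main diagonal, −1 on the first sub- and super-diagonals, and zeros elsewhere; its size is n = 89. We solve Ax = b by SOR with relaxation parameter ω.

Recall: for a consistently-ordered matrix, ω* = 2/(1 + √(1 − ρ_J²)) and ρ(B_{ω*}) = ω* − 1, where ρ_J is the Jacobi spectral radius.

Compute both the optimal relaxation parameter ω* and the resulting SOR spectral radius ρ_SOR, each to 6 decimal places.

ω* = 1.932555, ρ_SOR = 0.932555

[ρ_J] n=89: ρ(B_J) = cos(π/(n+1)) = cos(π/90) = 0.999391.
√(1 − cos²(π/90)) = sin(π/90) ≈ 0.0348995.
Young: ω* = 2/(1+√(1−ρ_J²)) = 2/(1+0.0348995) = 2/1.0348995 = 1.932555.
ρ_SOR = ω* − 1 = 1.932555 − 1 = 0.932555.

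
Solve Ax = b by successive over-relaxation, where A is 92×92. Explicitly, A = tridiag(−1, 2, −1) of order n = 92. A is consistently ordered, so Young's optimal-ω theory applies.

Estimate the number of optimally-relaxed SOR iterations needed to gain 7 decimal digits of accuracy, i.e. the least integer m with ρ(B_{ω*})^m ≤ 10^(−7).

m = 239

With n=92, ρ(Jacobi) = cos(π/93) = 0.9994295.
√(1−ρ_J²) simplifies to sin(π/93) = 0.0337741.
ω* = 2 / (1 + 0.0337741) = 2 / 1.0337741 ≈ 1.9346586.
ρ_SOR = ω* − 1 ≈ 0.9346586.
ρ_SOR^m ≤ 10^(−7) ⇔ m ≥ 7·ln10/(−ln 0.9346586) = 16.1181/0.067574 = 238.525; m = ⌈238.525⌉ = 239.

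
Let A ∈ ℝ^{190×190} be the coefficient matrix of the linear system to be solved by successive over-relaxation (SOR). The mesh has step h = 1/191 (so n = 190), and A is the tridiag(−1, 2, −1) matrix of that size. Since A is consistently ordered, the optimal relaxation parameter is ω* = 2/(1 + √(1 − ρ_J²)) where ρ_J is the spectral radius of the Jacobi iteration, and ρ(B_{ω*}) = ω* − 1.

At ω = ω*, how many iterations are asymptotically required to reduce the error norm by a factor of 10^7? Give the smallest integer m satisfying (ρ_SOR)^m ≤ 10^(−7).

m = 490

B_J for the 190×190 system has eigenvalues cos(kπ/191); ρ_J = cos(π/191) = 0.9998647.
√(1−ρ_J²) = |sin(π/191)| = 0.0164474
Young: ω* = 2/(1+√(1−ρ_J²)) = 2/(1+0.0164474) = 2/1.0164474 = 1.9676375.
At ω = 1.9676375 every |λ(B_ω)| = ω−1, so ρ_SOR = 0.9676375.
Need (0.9676375)^m ≤ 10^(−7): m ≥ 7·ln10/|ln 0.9676375| = 16.1181/0.0328977 = 489.946 ⇒ m = 490.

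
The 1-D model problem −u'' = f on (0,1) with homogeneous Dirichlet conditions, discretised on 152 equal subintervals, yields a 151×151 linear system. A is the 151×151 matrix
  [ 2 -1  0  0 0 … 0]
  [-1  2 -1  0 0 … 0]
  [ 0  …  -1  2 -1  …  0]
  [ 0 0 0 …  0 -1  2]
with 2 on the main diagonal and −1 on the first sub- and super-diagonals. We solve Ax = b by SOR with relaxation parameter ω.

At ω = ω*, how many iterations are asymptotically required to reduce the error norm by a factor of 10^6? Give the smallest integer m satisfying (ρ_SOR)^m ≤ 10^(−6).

m = 335

n=151: λ(B_J) = 1 − λ(A)/2 = cos(kπ/152); k=1 gives ρ_J = 0.9997864.
√(1−ρ_J²) simplifies to sin(π/152) = 0.0206669.
ω* = 2 / (1 + 0.0206669) = 2 / 1.0206669 ≈ 1.9595031.
Hence ρ(B_{ω*}) = 1.9595031 − 1 = 0.9595031.
m ≥ 6·ln10 / (−ln 0.9595031) = 334.194; smallest integer m = 335.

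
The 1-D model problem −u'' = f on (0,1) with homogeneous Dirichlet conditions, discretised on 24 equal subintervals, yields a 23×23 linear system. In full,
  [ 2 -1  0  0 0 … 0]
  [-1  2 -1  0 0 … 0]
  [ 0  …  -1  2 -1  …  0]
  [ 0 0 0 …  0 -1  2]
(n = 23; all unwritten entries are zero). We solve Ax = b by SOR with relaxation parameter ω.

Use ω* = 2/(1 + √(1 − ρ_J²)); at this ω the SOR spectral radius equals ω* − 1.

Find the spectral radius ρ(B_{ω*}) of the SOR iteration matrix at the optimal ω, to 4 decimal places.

spectrum of D⁻¹(L+U) = {cos(kπ/24) : 1≤k≤23}; ρ_J = cos(π/24) = 0.9914.
root = sin(π/24) = 0.13053  (since 1−cos² = sin²).
Then 2/(1+√(1−ρ_J²)) = 2/(1+0.13053); ω* = 2/1.13053 = 1.7691.
ρ(B_{ω*}) = ω*−1 = 0.7691

ρ_SOR = 0.7691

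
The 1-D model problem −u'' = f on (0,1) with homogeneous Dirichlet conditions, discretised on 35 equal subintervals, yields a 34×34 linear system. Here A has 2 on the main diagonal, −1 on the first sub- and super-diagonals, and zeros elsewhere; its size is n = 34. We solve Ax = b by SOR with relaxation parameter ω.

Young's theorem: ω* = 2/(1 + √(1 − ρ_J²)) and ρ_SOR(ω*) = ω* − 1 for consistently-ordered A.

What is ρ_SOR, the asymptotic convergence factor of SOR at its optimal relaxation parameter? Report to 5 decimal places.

ρ_SOR = 0.83547

With n=34, ρ(Jacobi) = cos(π/35) = 0.99597.
√(1−ρ_J²) = |sin(π/35)| = 0.089639
[ω*] 2 ÷ (1 + 0.089639) = 2 ÷ 1.089639 = 1.83547.
ρ_SOR = ω* − 1 ≈ 0.83547.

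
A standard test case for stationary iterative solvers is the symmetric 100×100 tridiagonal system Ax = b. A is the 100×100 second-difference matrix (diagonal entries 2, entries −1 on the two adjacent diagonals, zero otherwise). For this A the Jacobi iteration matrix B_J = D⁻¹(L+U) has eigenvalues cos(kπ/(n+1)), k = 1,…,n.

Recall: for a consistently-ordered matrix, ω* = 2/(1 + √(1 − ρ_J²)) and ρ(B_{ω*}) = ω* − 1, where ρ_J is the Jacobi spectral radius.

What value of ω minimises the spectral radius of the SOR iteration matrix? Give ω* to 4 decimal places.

ρ_J = max_k |cos(kπ/101)| = cos(π/101) = 0.9995
root = sin(π/101) = 0.03110  (since 1−cos² = sin²).
ω* = 2/(1 + 0.03110) = 2/1.03110 = 1.9397.
[ρ_SOR] ω* − 1 = 0.9397.

ω* = 1.9397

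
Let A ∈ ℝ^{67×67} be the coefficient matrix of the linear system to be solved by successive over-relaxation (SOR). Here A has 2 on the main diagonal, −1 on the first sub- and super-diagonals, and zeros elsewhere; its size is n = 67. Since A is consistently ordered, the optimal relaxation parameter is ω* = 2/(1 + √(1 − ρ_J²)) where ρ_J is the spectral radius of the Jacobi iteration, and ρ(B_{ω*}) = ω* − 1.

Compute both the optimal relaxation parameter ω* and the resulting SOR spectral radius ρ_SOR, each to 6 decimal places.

ω* = 1.911711, ρ_SOR = 0.911711

With n=67, ρ(Jacobi) = cos(π/68) = 0.998933.
1 − cos²(π/68) = sin²(π/68) ⇒ √(1−ρ_J²) = sin(π/68) = 0.0461835.
ω* = 2 / (1 + 0.0461835) = 2 / 1.0461835 ≈ 1.911711.
and ρ(B_{ω*}) = 1.911711 − 1 = 0.911711.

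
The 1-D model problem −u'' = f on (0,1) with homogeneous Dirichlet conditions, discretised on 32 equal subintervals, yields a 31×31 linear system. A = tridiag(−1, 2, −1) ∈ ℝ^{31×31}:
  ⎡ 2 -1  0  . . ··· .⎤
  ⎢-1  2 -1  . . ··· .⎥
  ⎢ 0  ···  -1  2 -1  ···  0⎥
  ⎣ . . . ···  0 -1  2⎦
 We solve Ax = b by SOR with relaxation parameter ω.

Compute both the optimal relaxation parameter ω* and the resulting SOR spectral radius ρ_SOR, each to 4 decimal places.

B_J for the 31×31 system has eigenvalues cos(kπ/32); ρ_J = cos(π/32) = 0.9952.
1 − cos²(π/32) = sin²(π/32) ⇒ √(1−ρ_J²) = sin(π/32) = 0.09802.
ω* = 2 / (1 + 0.09802) = 2 / 1.09802 ≈ 1.8215.
ρ_SOR = ω* − 1 ≈ 0.8215.

ω* = 1.8215, ρ_SOR = 0.8215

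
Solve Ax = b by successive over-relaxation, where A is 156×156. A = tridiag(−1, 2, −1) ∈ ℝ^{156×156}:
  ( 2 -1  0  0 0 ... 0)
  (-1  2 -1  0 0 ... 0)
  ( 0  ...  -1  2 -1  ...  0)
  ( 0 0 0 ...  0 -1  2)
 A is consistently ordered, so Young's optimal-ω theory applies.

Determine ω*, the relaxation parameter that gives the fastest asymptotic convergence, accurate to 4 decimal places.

½·tridiag(1,0,1) at n=156: λ_k = cos(kπ/157); max |λ| at k=1 ⇒ ρ_J = cos(π/157) ≈ 0.9998.
√(1−ρ_J²) simplifies to sin(π/157) = 0.02001.
ω* = 2/(1 + 0.02001) = 2/1.02001 = 1.9608.
ρ(B_{ω*}) = ω*−1 = 0.9608

ω* = 1.9608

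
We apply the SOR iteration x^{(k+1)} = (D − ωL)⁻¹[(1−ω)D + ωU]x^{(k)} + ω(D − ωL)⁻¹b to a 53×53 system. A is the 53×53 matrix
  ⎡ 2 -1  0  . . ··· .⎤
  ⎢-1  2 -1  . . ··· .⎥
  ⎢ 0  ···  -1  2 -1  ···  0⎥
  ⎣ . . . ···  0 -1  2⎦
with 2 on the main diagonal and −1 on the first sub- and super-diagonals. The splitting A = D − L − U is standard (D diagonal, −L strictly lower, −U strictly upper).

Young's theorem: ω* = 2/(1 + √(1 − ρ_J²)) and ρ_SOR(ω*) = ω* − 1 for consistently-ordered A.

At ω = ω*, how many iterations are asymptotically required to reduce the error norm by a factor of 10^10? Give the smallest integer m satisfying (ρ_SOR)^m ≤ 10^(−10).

With n=53, ρ(Jacobi) = cos(π/54) = 0.9983082.
√(1 − cos²(π/54)) = sin(π/54) ≈ 0.0581448.
ω* = 2/(1+0.0581448) = 1.8901005
[ρ_SOR] ω* − 1 = 0.8901005.
Need (0.8901005)^m ≤ 10^(−10): m ≥ 10·ln10/|ln 0.8901005| = 23.0259/0.116421 = 197.781 ⇒ m = 198.

m = 198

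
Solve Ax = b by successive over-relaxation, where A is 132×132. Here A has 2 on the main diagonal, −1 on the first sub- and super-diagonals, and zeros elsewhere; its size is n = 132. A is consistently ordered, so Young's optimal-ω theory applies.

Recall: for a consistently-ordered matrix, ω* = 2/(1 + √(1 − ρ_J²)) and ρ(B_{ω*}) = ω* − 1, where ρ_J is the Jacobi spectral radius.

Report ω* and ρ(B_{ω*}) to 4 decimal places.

n=132: λ(B_J) = 1 − λ(A)/2 = cos(kπ/133); k=1 gives ρ_J = 0.9997.
√(1−ρ_J²) = |sin(π/133)| = 0.02362
Then 2/(1+√(1−ρ_J²)) = 2/(1+0.02362); ω* = 2/1.02362 = 1.9539.
ρ_SOR = ω* − 1 ≈ 0.9539.

ω* = 1.9539, ρ_SOR = 0.9539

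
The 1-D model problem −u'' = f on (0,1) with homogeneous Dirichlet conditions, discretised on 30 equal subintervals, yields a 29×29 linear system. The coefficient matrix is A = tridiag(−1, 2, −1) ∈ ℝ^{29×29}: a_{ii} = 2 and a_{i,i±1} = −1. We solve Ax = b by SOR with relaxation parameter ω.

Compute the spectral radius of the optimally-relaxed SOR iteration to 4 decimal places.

[ρ_J] n=29: ρ(B_J) = cos(π/(n+1)) = cos(π/30) = 0.9945.
√(1−ρ_J²) simplifies to sin(π/30) = 0.10453.
[ω*] 2 ÷ (1 + 0.10453) = 2 ÷ 1.10453 = 1.8107.
and ρ(B_{ω*}) = 1.8107 − 1 = 0.8107.

ρ_SOR = 0.8107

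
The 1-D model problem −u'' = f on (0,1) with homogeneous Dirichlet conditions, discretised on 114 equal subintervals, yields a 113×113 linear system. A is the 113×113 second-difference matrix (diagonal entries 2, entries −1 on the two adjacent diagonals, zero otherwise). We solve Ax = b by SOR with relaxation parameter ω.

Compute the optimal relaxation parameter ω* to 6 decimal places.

B_J for the 113×113 system has eigenvalues cos(kπ/114); ρ_J = cos(π/114) = 0.999620.
√(1−ρ_J²) simplifies to sin(π/114) = 0.0275543.
So ω* = 2/1.0275543 = 1.946369 (Young).
ρ_SOR = ω* − 1 = 1.946369 − 1 = 0.946369.

ω* = 1.946369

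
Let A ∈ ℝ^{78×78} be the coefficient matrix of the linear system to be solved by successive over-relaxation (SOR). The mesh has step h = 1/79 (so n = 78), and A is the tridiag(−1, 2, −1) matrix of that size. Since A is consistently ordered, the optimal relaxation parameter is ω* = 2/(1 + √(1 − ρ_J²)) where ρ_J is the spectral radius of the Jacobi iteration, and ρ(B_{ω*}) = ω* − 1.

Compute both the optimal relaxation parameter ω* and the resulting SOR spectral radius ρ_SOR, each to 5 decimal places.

ω* = 1.92353, ρ_SOR = 0.92353

½·tridiag(1,0,1) at n=78: λ_k = cos(kπ/79); max |λ| at k=1 ⇒ ρ_J = cos(π/79) ≈ 0.99921.
√(1 − cos²(π/79)) = sin(π/79) ≈ 0.039757.
ω* = 2/(1+0.039757) = 1.92353
ρ(B_{ω*}) = ω*−1 = 0.92353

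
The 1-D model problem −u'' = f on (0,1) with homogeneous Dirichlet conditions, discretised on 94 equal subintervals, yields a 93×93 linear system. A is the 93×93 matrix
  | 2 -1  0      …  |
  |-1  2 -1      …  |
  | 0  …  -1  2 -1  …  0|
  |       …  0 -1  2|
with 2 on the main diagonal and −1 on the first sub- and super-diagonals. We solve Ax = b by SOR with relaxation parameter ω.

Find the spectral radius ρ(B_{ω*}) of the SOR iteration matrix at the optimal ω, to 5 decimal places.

B_J for the 93×93 system has eigenvalues cos(kπ/94); ρ_J = cos(π/94) = 0.99944.
√(1−ρ_J²) = |sin(π/94)| = 0.033415
ω* = 2/(1 + 0.033415) = 2/1.033415 = 1.93533.
Hence ρ(B_{ω*}) = 1.93533 − 1 = 0.93533.

ρ_SOR = 0.93533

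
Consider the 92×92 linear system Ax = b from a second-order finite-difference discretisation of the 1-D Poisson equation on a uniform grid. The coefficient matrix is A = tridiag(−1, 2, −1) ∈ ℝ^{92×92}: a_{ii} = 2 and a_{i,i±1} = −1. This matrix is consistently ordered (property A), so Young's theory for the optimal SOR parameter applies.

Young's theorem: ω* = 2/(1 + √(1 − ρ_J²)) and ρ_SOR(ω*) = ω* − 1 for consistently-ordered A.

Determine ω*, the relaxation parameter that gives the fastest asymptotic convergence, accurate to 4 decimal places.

ω* = 1.9347

B_J for the 92×92 system has eigenvalues cos(kπ/93); ρ_J = cos(π/93) = 0.9994.
1 − cos²(π/93) = sin²(π/93) ⇒ √(1−ρ_J²) = sin(π/93) = 0.03377.
ω* = 2 / (1 + 0.03377) = 2 / 1.03377 ≈ 1.9347.
ρ_SOR = ω* − 1 ≈ 0.9347.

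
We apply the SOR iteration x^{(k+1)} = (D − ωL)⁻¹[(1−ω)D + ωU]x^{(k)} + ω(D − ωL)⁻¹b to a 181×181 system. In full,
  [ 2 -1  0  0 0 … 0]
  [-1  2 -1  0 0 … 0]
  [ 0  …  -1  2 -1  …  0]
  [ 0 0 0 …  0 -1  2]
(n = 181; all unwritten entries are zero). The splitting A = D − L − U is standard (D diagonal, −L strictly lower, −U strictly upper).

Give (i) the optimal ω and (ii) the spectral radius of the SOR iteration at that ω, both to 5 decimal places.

ω* = 1.96606, ρ_SOR = 0.96606

With n=181, ρ(Jacobi) = cos(π/182) = 0.99985.
root = sin(π/182) = 0.017261  (since 1−cos² = sin²).
ω* = 2/(1 + 0.017261) = 2/1.017261 = 1.96606.
Hence ρ(B_{ω*}) = 1.96606 − 1 = 0.96606.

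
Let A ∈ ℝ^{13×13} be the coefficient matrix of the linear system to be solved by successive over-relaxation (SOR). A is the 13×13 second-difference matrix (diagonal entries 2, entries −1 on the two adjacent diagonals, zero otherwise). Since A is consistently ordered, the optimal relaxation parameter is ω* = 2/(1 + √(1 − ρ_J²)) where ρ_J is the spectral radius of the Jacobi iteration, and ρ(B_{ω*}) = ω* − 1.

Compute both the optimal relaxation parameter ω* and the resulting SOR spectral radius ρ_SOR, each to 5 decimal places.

ω* = 1.63596, ρ_SOR = 0.63596

B_J for the 13×13 system has eigenvalues cos(kπ/14); ρ_J = cos(π/14) = 0.97493.
√(1−ρ_J²) simplifies to sin(π/14) = 0.222521.
[ω*] 2 ÷ (1 + 0.222521) = 2 ÷ 1.222521 = 1.63596.
ρ_SOR = ω* − 1 = 1.63596 − 1 = 0.63596.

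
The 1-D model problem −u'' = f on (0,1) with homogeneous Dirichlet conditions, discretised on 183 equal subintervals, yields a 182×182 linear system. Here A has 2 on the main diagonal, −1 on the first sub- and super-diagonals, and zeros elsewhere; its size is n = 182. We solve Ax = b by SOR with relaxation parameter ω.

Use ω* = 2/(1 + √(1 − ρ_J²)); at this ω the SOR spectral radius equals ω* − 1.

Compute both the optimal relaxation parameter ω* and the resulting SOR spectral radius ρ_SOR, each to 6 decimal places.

½·tridiag(1,0,1) at n=182: λ_k = cos(kπ/183); max |λ| at k=1 ⇒ ρ_J = cos(π/183) ≈ 0.999853.
root = sin(π/183) = 0.0171663  (since 1−cos² = sin²).
ω* = 2 / (1 + 0.0171663) = 2 / 1.0171663 ≈ 1.966247.
ρ_SOR = ω* − 1 = 1.966247 − 1 = 0.966247.

ω* = 1.966247, ρ_SOR = 0.966247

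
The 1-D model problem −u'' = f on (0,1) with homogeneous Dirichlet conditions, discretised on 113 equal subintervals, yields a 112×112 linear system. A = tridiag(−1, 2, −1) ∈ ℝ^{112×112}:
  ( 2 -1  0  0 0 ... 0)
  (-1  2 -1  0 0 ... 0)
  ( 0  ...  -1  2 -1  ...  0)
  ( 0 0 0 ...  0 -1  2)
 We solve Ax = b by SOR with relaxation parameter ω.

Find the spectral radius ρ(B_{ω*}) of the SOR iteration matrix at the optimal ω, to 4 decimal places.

With n=112, ρ(Jacobi) = cos(π/113) = 0.9996.
root = sin(π/113) = 0.02780  (since 1−cos² = sin²).
Then 2/(1+√(1−ρ_J²)) = 2/(1+0.02780); ω* = 2/1.02780 = 1.9459.
ρ_SOR = ω* − 1 = 1.9459 − 1 = 0.9459.

ρ_SOR = 0.9459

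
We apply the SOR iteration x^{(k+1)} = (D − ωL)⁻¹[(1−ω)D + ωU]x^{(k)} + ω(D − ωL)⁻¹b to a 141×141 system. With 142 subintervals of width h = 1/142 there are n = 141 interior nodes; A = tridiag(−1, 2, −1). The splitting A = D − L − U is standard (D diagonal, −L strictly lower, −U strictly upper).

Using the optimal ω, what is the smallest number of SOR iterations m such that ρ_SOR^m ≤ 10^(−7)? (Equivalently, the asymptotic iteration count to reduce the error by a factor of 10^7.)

ρ_J = max_k |cos(kπ/142)| = cos(π/142) = 0.9997553
√(1 − cos²(π/142)) = sin(π/142) ≈ 0.0221221.
ω* = 2/(1 + 0.0221221) = 2/1.0221221 = 1.9567134.
and ρ(B_{ω*}) = 1.9567134 − 1 = 0.9567134.
(0.9567134)^m ≤ 10^{−7}  ⇒  m·ln(0.9567134) ≤ −7·ln10  ⇒  m ≥ 364.239  ⇒  m = 365

m = 365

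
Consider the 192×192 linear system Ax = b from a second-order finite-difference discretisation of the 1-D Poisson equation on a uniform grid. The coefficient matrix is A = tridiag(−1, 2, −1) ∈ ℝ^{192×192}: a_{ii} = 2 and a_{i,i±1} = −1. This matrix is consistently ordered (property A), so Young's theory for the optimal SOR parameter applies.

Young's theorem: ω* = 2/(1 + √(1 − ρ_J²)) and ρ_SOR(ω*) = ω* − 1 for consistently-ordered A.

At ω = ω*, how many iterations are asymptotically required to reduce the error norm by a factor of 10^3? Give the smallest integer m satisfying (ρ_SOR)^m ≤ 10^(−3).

[ρ_J] n=192: ρ(B_J) = cos(π/(n+1)) = cos(π/193) = 0.9998675.
√(1−ρ_J²) simplifies to sin(π/193) = 0.0162770.
ω* = 2/(1+0.0162770) = 1.9679674
and ρ(B_{ω*}) = 1.9679674 − 1 = 0.9679674.
ρ_SOR^m ≤ 10^(−3) ⇔ m ≥ 3·ln10/(−ln 0.9679674) = 6.90776/0.0325569 = 212.175; m = ⌈212.175⌉ = 213.

m = 213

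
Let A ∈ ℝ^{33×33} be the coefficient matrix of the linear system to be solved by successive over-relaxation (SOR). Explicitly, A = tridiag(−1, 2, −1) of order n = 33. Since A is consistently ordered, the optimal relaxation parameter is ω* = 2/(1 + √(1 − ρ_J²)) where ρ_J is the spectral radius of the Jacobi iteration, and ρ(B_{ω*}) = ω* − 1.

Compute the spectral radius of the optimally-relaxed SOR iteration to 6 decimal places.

ρ_SOR = 0.831052

With n=33, ρ(Jacobi) = cos(π/34) = 0.995734.
√(1 − cos²(π/34)) = sin(π/34) ≈ 0.0922684.
Then 2/(1+√(1−ρ_J²)) = 2/(1+0.0922684); ω* = 2/1.0922684 = 1.831052.
and ρ(B_{ω*}) = 1.831052 − 1 = 0.831052.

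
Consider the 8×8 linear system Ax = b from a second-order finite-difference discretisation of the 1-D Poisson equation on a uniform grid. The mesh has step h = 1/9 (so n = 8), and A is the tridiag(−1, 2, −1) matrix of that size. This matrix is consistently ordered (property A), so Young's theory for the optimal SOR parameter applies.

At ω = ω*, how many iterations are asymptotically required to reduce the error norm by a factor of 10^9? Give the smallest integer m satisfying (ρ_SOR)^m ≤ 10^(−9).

m = 30

With n=8, ρ(Jacobi) = cos(π/9) = 0.9396926.
root = sin(π/9) = 0.3420201  (since 1−cos² = sin²).
So ω* = 2/1.3420201 = 1.4902906 (Young).
and ρ(B_{ω*}) = 1.4902906 − 1 = 0.4902906.
Need (0.4902906)^m ≤ 10^(−9): m ≥ 9·ln10/|ln 0.4902906| = 20.7233/0.712757 = 29.075 ⇒ m = 30.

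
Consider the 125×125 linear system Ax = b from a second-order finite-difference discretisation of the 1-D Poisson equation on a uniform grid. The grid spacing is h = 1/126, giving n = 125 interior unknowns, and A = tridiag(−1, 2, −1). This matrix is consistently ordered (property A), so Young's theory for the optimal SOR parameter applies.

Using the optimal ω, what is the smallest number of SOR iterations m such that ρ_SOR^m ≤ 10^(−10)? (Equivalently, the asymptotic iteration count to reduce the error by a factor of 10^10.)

ρ_J = max_k |cos(kπ/126)| = cos(π/126) = 0.9996892
root = sin(π/126) = 0.0249307  (since 1−cos² = sin²).
ω* = 2/(1+0.0249307) = 1.9513514
Hence ρ(B_{ω*}) = 1.9513514 − 1 = 0.9513514.
ρ_SOR^m ≤ 10^(−10) ⇔ m ≥ 10·ln10/(−ln 0.9513514) = 23.0259/0.0498718 = 461.702; m = ⌈461.702⌉ = 462.

m = 462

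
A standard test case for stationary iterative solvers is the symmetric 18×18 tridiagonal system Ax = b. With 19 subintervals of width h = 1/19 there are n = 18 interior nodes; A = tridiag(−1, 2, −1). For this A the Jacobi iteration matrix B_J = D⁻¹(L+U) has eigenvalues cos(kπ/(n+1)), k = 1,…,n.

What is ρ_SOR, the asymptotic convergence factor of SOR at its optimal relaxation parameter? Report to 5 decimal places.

ρ_SOR = 0.71734

B_J for the 18×18 system has eigenvalues cos(kπ/19); ρ_J = cos(π/19) = 0.98636.
1 − cos²(π/19) = sin²(π/19) ⇒ √(1−ρ_J²) = sin(π/19) = 0.164595.
ω* = 2 / (1 + 0.164595) = 2 / 1.164595 ≈ 1.71734.
ρ_SOR = ω* − 1 ≈ 0.71734.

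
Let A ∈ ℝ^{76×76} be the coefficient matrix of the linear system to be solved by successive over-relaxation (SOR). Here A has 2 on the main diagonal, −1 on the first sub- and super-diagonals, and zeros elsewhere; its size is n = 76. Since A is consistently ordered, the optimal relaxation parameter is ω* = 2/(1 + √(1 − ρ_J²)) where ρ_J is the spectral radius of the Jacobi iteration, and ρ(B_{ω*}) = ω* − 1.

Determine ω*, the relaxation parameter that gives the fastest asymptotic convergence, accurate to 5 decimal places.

n=76: λ(B_J) = 1 − λ(A)/2 = cos(kπ/77); k=1 gives ρ_J = 0.99917.
1 − cos²(π/77) = sin²(π/77) ⇒ √(1−ρ_J²) = sin(π/77) = 0.040789.
[ω*] 2 ÷ (1 + 0.040789) = 2 ÷ 1.040789 = 1.92162.
Hence ρ(B_{ω*}) = 1.92162 − 1 = 0.92162.

ω* = 1.92162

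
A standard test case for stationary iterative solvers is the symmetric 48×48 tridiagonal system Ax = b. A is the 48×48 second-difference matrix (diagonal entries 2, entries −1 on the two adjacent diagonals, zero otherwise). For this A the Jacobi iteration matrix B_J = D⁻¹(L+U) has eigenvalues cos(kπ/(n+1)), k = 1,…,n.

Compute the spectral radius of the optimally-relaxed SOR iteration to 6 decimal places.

ρ_SOR = 0.879575

ρ_J = max_k |cos(kπ/49)| = cos(π/49) = 0.997945
1 − cos²(π/49) = sin²(π/49) ⇒ √(1−ρ_J²) = sin(π/49) = 0.0640702.
So ω* = 2/1.0640702 = 1.879575 (Young).
[ρ_SOR] ω* − 1 = 0.879575.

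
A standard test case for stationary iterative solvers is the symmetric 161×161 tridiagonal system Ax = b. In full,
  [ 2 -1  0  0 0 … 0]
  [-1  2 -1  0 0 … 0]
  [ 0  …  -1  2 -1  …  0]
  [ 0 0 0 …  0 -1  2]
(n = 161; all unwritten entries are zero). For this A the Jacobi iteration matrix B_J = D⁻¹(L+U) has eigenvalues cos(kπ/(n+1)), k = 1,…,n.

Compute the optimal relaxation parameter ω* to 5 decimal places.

ω* = 1.96196

B_J for the 161×161 system has eigenvalues cos(kπ/162); ρ_J = cos(π/162) = 0.99981.
√(1−ρ_J²) = |sin(π/162)| = 0.019391
ω* = 2/(1+0.019391) = 1.96196
Hence ρ(B_{ω*}) = 1.96196 − 1 = 0.96196.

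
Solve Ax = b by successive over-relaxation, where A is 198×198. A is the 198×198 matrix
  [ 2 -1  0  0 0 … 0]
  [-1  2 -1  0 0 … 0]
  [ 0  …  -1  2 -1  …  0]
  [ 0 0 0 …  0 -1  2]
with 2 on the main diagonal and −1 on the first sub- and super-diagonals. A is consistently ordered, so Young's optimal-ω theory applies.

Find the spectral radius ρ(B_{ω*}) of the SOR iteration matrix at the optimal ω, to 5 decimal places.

ρ_SOR = 0.96892

ρ_J = max_k |cos(kπ/199)| = cos(π/199) = 0.99988
√(1−ρ_J²) simplifies to sin(π/199) = 0.015786.
ω* = 2/(1 + 0.015786) = 2/1.015786 = 1.96892.
[ρ_SOR] ω* − 1 = 0.96892.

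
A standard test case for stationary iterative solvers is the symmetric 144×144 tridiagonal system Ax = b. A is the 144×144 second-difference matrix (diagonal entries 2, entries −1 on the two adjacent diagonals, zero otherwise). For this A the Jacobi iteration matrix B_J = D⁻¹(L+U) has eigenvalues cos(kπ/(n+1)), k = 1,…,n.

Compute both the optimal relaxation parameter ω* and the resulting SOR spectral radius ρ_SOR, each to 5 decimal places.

½·tridiag(1,0,1) at n=144: λ_k = cos(kπ/145); max |λ| at k=1 ⇒ ρ_J = cos(π/145) ≈ 0.99977.
√(1−ρ_J²) = |sin(π/145)| = 0.021664
Young: ω* = 2/(1+√(1−ρ_J²)) = 2/(1+0.021664) = 2/1.021664 = 1.95759.
At ω = 1.95759 every |λ(B_ω)| = ω−1, so ρ_SOR = 0.95759.

ω* = 1.95759, ρ_SOR = 0.95759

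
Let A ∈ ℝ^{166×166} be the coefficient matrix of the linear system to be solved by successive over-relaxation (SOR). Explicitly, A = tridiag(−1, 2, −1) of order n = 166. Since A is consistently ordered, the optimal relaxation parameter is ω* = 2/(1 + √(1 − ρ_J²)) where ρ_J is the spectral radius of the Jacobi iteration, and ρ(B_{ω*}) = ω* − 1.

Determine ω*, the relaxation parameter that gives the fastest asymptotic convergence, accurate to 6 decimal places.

ω* = 1.963073

With n=166, ρ(Jacobi) = cos(π/167) = 0.999823.
root = sin(π/167) = 0.0188108  (since 1−cos² = sin²).
ω* = 2/(1 + 0.0188108) = 2/1.0188108 = 1.963073.
and ρ(B_{ω*}) = 1.963073 − 1 = 0.963073.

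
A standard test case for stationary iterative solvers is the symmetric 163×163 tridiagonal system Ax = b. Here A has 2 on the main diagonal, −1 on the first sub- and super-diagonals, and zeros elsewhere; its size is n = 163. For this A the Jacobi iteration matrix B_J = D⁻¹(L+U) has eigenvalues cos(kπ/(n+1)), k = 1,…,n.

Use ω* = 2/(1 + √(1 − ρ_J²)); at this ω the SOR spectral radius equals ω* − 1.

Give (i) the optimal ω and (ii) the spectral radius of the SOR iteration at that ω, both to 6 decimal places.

ω* = 1.962410, ρ_SOR = 0.962410

spectrum of D⁻¹(L+U) = {cos(kπ/164) : 1≤k≤163}; ρ_J = cos(π/164) = 0.999817.
1 − cos²(π/164) = sin²(π/164) ⇒ √(1−ρ_J²) = sin(π/164) = 0.0191549.
Then 2/(1+√(1−ρ_J²)) = 2/(1+0.0191549); ω* = 2/1.0191549 = 1.962410.
ρ(B_{ω*}) = ω*−1 = 0.962410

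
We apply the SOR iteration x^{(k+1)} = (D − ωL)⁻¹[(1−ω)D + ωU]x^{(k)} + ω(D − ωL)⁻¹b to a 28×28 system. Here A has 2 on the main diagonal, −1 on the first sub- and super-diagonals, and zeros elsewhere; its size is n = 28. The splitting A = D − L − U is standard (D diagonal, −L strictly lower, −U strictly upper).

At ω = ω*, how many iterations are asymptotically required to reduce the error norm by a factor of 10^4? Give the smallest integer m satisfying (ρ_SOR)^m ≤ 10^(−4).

B_J for the 28×28 system has eigenvalues cos(kπ/29); ρ_J = cos(π/29) = 0.9941380.
√(1 − cos²(π/29)) = sin(π/29) ≈ 0.1081190.
ω* = 2 / (1 + 0.1081190) = 2 / 1.1081190 ≈ 1.8048603.
ρ(B_{ω*}) = ω*−1 = 0.8048603
4·ln10 = 9.21034; −ln(0.8048603) = 0.217087; m = ⌈9.21034/0.217087⌉ = ⌈42.427⌉ = 43.

m = 43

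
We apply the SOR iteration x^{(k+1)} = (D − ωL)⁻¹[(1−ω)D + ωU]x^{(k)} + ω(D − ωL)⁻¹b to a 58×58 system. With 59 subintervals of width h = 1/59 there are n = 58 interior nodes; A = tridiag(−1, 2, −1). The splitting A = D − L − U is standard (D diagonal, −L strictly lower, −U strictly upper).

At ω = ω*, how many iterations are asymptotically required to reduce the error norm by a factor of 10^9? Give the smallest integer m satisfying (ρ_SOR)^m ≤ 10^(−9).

m = 195

½·tridiag(1,0,1) at n=58: λ_k = cos(kπ/59); max |λ| at k=1 ⇒ ρ_J = cos(π/59) ≈ 0.9985827.
√(1−ρ_J²) = |sin(π/59)| = 0.0532222
Then 2/(1+√(1−ρ_J²)) = 2/(1+0.0532222); ω* = 2/1.0532222 = 1.8989345.
At ω = 1.8989345 every |λ(B_ω)| = ω−1, so ρ_SOR = 0.8989345.
Need (0.8989345)^m ≤ 10^(−9): m ≥ 9·ln10/|ln 0.8989345| = 20.7233/0.106545 = 194.503 ⇒ m = 195.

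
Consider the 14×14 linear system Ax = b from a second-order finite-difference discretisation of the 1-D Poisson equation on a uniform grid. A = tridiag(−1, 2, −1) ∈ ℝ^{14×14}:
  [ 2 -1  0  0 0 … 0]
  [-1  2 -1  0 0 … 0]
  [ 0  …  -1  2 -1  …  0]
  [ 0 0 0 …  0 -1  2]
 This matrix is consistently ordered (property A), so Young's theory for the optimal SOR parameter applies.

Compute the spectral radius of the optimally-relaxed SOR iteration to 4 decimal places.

ρ_SOR = 0.6558

ρ_J = max_k |cos(kπ/15)| = cos(π/15) = 0.9781
√(1−ρ_J²) simplifies to sin(π/15) = 0.20791.
ω* = 2/(1+0.20791) = 1.6558
Hence ρ(B_{ω*}) = 1.6558 − 1 = 0.6558.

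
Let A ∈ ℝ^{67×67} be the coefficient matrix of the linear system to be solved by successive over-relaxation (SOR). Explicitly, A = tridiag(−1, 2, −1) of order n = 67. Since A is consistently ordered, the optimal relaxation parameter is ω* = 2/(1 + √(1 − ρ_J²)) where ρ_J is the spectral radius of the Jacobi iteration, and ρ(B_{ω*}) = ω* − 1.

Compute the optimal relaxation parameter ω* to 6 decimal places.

ω* = 1.911711

spectrum of D⁻¹(L+U) = {cos(kπ/68) : 1≤k≤67}; ρ_J = cos(π/68) = 0.998933.
√(1−ρ_J²) = |sin(π/68)| = 0.0461835
ω* = 2/(1 + 0.0461835) = 2/1.0461835 = 1.911711.
ρ_SOR = ω* − 1 = 1.911711 − 1 = 0.911711.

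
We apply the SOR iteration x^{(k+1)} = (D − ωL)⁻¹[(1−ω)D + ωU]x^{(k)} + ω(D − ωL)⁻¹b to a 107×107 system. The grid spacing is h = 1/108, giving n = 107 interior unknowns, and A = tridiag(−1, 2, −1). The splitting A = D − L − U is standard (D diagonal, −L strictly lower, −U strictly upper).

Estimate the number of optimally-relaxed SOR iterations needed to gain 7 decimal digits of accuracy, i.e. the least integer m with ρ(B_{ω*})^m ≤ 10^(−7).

B_J for the 107×107 system has eigenvalues cos(kπ/108); ρ_J = cos(π/108) = 0.9995770.
1 − cos²(π/108) = sin²(π/108) ⇒ √(1−ρ_J²) = sin(π/108) = 0.0290847.
[ω*] 2 ÷ (1 + 0.0290847) = 2 ÷ 1.0290847 = 1.9434746.
ρ_SOR = ω* − 1 = 1.9434746 − 1 = 0.9434746.
For 7 digits: m = 7·ln10 / (−ln 0.9434746) = 16.1181/0.0581858 = 277.011; round up → m = 278.

m = 278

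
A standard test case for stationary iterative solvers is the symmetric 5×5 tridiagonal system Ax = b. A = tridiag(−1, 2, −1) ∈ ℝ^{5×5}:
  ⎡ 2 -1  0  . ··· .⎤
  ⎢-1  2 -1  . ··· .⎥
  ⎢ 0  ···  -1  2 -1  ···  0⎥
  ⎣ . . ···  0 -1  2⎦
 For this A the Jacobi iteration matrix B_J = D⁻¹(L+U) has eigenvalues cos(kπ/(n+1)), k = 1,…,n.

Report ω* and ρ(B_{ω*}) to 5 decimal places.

n=5: λ(B_J) = 1 − λ(A)/2 = cos(kπ/6); k=1 gives ρ_J = 0.86603.
√(1−ρ_J²) = |sin(π/6)| = 0.500000
ω* = 2/(1+0.500000) = 1.33333
At ω = 1.33333 every |λ(B_ω)| = ω−1, so ρ_SOR = 0.33333.

ω* = 1.33333, ρ_SOR = 0.33333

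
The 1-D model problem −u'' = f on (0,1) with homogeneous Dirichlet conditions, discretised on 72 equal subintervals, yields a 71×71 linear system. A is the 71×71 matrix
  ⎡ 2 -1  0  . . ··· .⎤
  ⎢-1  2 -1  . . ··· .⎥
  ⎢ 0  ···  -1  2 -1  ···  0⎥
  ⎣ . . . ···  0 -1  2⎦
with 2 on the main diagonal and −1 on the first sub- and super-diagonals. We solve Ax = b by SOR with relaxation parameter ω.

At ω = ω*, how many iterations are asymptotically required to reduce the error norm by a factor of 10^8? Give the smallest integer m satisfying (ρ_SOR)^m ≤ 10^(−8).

ρ_J = max_k |cos(kπ/72)| = cos(π/72) = 0.9990482
root = sin(π/72) = 0.0436194  (since 1−cos² = sin²).
[ω*] 2 ÷ (1 + 0.0436194) = 2 ÷ 1.0436194 = 1.9164075.
and ρ(B_{ω*}) = 1.9164075 − 1 = 0.9164075.
ρ_SOR^m ≤ 10^(−8) ⇔ m ≥ 8·ln10/(−ln 0.9164075) = 18.4207/0.0872941 = 211.019; m = ⌈211.019⌉ = 212.

m = 212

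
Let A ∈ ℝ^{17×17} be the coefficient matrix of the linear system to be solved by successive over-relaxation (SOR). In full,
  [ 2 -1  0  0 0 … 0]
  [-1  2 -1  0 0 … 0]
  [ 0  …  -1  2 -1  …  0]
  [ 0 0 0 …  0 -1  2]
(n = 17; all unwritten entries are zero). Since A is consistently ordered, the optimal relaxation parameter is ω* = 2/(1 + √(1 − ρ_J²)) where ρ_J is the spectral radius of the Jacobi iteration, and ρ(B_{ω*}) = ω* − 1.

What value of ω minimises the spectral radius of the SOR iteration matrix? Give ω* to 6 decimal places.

ω* = 1.704088

½·tridiag(1,0,1) at n=17: λ_k = cos(kπ/18); max |λ| at k=1 ⇒ ρ_J = cos(π/18) ≈ 0.984808.
√(1−ρ_J²) = |sin(π/18)| = 0.1736482
Then 2/(1+√(1−ρ_J²)) = 2/(1+0.1736482); ω* = 2/1.1736482 = 1.704088.
At ω = 1.704088 every |λ(B_ω)| = ω−1, so ρ_SOR = 0.704088.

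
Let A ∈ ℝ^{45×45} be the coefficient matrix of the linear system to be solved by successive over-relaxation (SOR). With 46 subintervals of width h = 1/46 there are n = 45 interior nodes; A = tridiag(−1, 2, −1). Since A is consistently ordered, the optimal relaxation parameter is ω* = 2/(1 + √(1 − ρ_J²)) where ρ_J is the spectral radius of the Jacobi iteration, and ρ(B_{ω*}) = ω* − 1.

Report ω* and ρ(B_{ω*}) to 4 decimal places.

ω* = 1.8722, ρ_SOR = 0.8722

½·tridiag(1,0,1) at n=45: λ_k = cos(kπ/46); max |λ| at k=1 ⇒ ρ_J = cos(π/46) ≈ 0.9977.
√(1 − cos²(π/46)) = sin(π/46) ≈ 0.06824.
ω* = 2/(1+0.06824) = 1.8722
ρ_SOR = ω* − 1 ≈ 0.8722.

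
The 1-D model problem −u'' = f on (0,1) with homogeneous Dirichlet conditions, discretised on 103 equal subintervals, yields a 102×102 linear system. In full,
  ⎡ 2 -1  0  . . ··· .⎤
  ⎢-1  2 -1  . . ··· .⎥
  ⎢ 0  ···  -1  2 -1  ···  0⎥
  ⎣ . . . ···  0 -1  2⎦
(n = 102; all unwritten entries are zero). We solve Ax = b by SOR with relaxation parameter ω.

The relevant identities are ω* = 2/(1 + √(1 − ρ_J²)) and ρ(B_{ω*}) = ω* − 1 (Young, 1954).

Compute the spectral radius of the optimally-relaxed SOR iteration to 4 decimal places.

ρ_SOR = 0.9408

[ρ_J] n=102: ρ(B_J) = cos(π/(n+1)) = cos(π/103) = 0.9995.
1 − cos²(π/103) = sin²(π/103) ⇒ √(1−ρ_J²) = sin(π/103) = 0.03050.
So ω* = 2/1.03050 = 1.9408 (Young).
ρ_SOR = ω* − 1 ≈ 0.9408.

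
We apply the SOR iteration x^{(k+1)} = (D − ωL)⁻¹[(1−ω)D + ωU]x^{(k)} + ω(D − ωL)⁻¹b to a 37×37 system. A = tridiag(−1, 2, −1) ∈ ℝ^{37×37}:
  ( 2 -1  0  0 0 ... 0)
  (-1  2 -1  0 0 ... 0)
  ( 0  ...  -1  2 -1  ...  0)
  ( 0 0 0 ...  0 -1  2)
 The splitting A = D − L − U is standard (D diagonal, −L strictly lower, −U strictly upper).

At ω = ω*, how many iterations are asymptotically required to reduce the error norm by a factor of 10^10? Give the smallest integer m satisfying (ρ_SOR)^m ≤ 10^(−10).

m = 140

With n=37, ρ(Jacobi) = cos(π/38) = 0.9965845.
root = sin(π/38) = 0.0825793  (since 1−cos² = sin²).
Young: ω* = 2/(1+√(1−ρ_J²)) = 2/(1+0.0825793) = 2/1.0825793 = 1.8474397.
Hence ρ(B_{ω*}) = 1.8474397 − 1 = 0.8474397.
ρ_SOR^m ≤ 10^(−10) ⇔ m ≥ 10·ln10/(−ln 0.8474397) = 23.0259/0.165536 = 139.099; m = ⌈139.099⌉ = 140.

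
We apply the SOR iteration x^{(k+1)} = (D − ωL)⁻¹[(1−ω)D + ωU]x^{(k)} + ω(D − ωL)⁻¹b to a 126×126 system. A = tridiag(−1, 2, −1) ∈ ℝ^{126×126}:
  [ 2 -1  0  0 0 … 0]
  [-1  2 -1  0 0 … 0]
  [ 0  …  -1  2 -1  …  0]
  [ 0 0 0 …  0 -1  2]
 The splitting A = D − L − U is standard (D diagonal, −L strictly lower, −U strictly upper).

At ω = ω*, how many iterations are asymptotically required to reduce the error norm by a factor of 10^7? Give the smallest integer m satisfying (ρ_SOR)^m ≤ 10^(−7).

spectrum of D⁻¹(L+U) = {cos(kπ/127) : 1≤k≤126}; ρ_J = cos(π/127) = 0.9996941.
√(1 − cos²(π/127)) = sin(π/127) ≈ 0.0247344.
ω* = 2 / (1 + 0.0247344) = 2 / 1.0247344 ≈ 1.9517252.
[ρ_SOR] ω* − 1 = 0.9517252.
7·ln10 = 16.1181; −ln(0.9517252) = 0.0494789; m = ⌈16.1181/0.0494789⌉ = ⌈325.757⌉ = 326.

m = 326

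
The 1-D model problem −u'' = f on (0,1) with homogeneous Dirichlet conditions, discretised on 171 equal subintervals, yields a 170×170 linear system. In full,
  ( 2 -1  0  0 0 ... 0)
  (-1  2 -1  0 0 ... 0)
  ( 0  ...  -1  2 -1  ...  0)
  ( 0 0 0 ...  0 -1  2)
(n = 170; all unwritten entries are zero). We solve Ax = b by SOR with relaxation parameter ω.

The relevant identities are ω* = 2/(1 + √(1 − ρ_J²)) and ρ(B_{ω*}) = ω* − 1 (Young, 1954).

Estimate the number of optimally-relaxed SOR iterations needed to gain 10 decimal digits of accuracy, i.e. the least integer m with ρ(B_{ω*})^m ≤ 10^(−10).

m = 627

spectrum of D⁻¹(L+U) = {cos(kπ/171) : 1≤k≤170}; ρ_J = cos(π/171) = 0.9998312.
√(1−ρ_J²) simplifies to sin(π/171) = 0.0183709.
[ω*] 2 ÷ (1 + 0.0183709) = 2 ÷ 1.0183709 = 1.9639210.
At ω = 1.9639210 every |λ(B_ω)| = ω−1, so ρ_SOR = 0.9639210.
ρ_SOR^m ≤ 10^(−10) ⇔ m ≥ 10·ln10/(−ln 0.9639210) = 23.0259/0.0367459 = 626.625; m = ⌈626.625⌉ = 627.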